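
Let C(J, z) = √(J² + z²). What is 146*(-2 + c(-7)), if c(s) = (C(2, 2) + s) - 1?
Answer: -1460 + 292*√2 ≈ -1047.0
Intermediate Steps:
c(s) = -1 + s + 2*√2 (c(s) = (√(2² + 2²) + s) - 1 = (√(4 + 4) + s) - 1 = (√8 + s) - 1 = (2*√2 + s) - 1 = (s + 2*√2) - 1 = -1 + s + 2*√2)
146*(-2 + c(-7)) = 146*(-2 + (-1 - 7 + 2*√2)) = 146*(-2 + (-8 + 2*√2)) = 146*(-10 + 2*√2) = -1460 + 292*√2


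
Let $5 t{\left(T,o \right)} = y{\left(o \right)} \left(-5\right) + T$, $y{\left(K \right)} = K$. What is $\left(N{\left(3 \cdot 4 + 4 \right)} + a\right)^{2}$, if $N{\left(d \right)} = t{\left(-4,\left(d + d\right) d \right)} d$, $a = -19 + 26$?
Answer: $\frac{1680098121}{25} \approx 6.7204 \cdot 10^{7}$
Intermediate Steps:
$t{\left(T,o \right)} = - o + \frac{T}{5}$ ($t{\left(T,o \right)} = \frac{o \left(-5\right) + T}{5} = \frac{- 5 o + T}{5} = \frac{T - 5 o}{5} = - o + \frac{T}{5}$)
$a = 7$
$N{\left(d \right)} = d \left(- \frac{4}{5} - 2 d^{2}\right)$ ($N{\left(d \right)} = \left(- \left(d + d\right) d + \frac{1}{5} \left(-4\right)\right) d = \left(- 2 d d - \frac{4}{5}\right) d = \left(- 2 d^{2} - \frac{4}{5}\right) d = \left(- \frac{4}{5} - 2 d^{2}\right) d = d \left(- \frac{4}{5} - 2 d^{2}\right)$)
$\left(N{\left(3 \cdot 4 + 4 \right)} + a\right)^{2} = \left(- 2 \left(3 \cdot 4 + 4\right) \left(\frac{2}{5} + \left(3 \cdot 4 + 4\right)^{2}\right) + 7\right)^{2} = \left(- 2 \left(12 + 4\right) \left(\frac{2}{5} + \left(12 + 4\right)^{2}\right) + 7\right)^{2} = \left(\left(-2\right) 16 \left(\frac{2}{5} + 16^{2}\right) + 7\right)^{2} = \left(\left(-2\right) 16 \left(\frac{2}{5} + 256\right) + 7\right)^{2} = \left(\left(-2\right) 16 \cdot \frac{1282}{5} + 7\right)^{2} = \left(- \frac{41024}{5} + 7\right)^{2} = \left(- \frac{40989}{5}\right)^{2} = \frac{1680098121}{25}$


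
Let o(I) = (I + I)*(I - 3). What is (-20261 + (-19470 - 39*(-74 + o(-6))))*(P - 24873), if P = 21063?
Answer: 156427170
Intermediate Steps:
o(I) = 2*I*(-3 + I) (o(I) = (2*I)*(-3 + I) = 2*I*(-3 + I))
(-20261 + (-19470 - 39*(-74 + o(-6))))*(P - 24873) = (-20261 + (-19470 - 39*(-74 + 2*(-6)*(-3 - 6))))*(21063 - 24873) = (-20261 + (-19470 - 39*(-74 + 2*(-6)*(-9))))*(-3810) = (-20261 + (-19470 - 39*(-74 + 108)))*(-3810) = (-20261 + (-19470 - 39*34))*(-3810) = (-20261 + (-19470 - 1326))*(-3810) = (-20261 - 20796)*(-3810) = -41057*(-3810) = 156427170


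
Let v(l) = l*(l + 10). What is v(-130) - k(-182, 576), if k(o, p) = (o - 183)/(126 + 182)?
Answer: 4805165/308 ≈ 15601.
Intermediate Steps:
k(o, p) = -183/308 + o/308 (k(o, p) = (-183 + o)/308 = (-183 + o)*(1/308) = -183/308 + o/308)
v(l) = l*(10 + l)
v(-130) - k(-182, 576) = -130*(10 - 130) - (-183/308 + (1/308)*(-182)) = -130*(-120) - (-183/308 - 13/22) = 15600 - 1*(-365/308) = 15600 + 365/308 = 4805165/308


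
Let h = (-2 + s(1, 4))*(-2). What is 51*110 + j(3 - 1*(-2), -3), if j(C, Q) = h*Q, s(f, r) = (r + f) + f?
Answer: 5634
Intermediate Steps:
s(f, r) = r + 2*f (s(f, r) = (f + r) + f = r + 2*f)
h = -8 (h = (-2 + (4 + 2*1))*(-2) = (-2 + (4 + 2))*(-2) = (-2 + 6)*(-2) = 4*(-2) = -8)
j(C, Q) = -8*Q
51*110 + j(3 - 1*(-2), -3) = 51*110 - 8*(-3) = 5610 + 24 = 5634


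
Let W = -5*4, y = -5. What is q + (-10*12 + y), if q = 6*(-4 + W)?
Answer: -269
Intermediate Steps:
W = -20
q = -144 (q = 6*(-4 - 20) = 6*(-24) = -144)
q + (-10*12 + y) = -144 + (-10*12 - 5) = -144 + (-120 - 5) = -144 - 125 = -269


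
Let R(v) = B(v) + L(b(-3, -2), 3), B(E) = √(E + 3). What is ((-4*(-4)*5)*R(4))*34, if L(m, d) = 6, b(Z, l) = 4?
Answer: 16320 + 2720*√7 ≈ 23516.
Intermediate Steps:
B(E) = √(3 + E)
R(v) = 6 + √(3 + v) (R(v) = √(3 + v) + 6 = 6 + √(3 + v))
((-4*(-4)*5)*R(4))*34 = ((-4*(-4)*5)*(6 + √(3 + 4)))*34 = ((16*5)*(6 + √7))*34 = (80*(6 + √7))*34 = (480 + 80*√7)*34 = 16320 + 2720*√7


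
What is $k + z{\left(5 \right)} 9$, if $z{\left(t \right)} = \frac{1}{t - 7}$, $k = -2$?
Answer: $- \frac{13}{2} \approx -6.5$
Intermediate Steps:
$z{\left(t \right)} = \frac{1}{-7 + t}$
$k + z{\left(5 \right)} 9 = -2 + \frac{1}{-7 + 5} \cdot 9 = -2 + \frac{1}{-2} \cdot 9 = -2 - \frac{9}{2} = - \frac{13}{2}$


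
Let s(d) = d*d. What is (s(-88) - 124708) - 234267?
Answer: -351231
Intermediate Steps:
s(d) = d**2
(s(-88) - 124708) - 234267 = ((-88)**2 - 124708) - 234267 = (7744 - 124708) - 234267 = -116964 - 234267 = -351231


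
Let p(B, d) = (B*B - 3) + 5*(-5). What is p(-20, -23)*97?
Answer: 36084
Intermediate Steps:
p(B, d) = -28 + B² (p(B, d) = (B² - 3) - 25 = (-3 + B²) - 25 = -28 + B²)
p(-20, -23)*97 = (-28 + (-20)²)*97 = (-28 + 400)*97 = 372*97 = 36084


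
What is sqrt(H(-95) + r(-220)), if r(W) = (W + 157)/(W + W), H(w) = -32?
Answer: I*sqrt(1541870)/220 ≈ 5.6442*I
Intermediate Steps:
r(W) = (157 + W)/(2*W) (r(W) = (157 + W)/((2*W)) = (157 + W)*(1/(2*W)) = (157 + W)/(2*W))
sqrt(H(-95) + r(-220)) = sqrt(-32 + (1/2)*(157 - 220)/(-220)) = sqrt(-32 + (1/2)*(-1/220)*(-63)) = sqrt(-32 + 63/440) = sqrt(-14017/440) = I*sqrt(1541870)/220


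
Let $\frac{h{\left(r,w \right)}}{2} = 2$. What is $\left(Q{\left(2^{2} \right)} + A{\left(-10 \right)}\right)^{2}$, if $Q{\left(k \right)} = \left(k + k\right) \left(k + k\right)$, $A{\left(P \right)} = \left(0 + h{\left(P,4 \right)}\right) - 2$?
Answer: $4356$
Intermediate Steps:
$h{\left(r,w \right)} = 4$ ($h{\left(r,w \right)} = 2 \cdot 2 = 4$)
$A{\left(P \right)} = 2$ ($A{\left(P \right)} = \left(0 + 4\right) - 2 = 4 - 2 = 2$)
$Q{\left(k \right)} = 4 k^{2}$ ($Q{\left(k \right)} = 2 k 2 k = 4 k^{2}$)
$\left(Q{\left(2^{2} \right)} + A{\left(-10 \right)}\right)^{2} = \left(4 \left(2^{2}\right)^{2} + 2\right)^{2} = \left(4 \cdot 4^{2} + 2\right)^{2} = \left(4 \cdot 16 + 2\right)^{2} = \left(64 + 2\right)^{2} = 66^{2} = 4356$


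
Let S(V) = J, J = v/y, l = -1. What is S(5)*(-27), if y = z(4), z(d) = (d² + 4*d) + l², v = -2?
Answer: 18/11 ≈ 1.6364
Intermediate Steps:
z(d) = 1 + d² + 4*d (z(d) = (d² + 4*d) + (-1)² = (d² + 4*d) + 1 = 1 + d² + 4*d)
y = 33 (y = 1 + 4² + 4*4 = 1 + 16 + 16 = 33)
J = -2/33 ≈ -0.060606
S(V) = -2/33
S(5)*(-27) = -2/33*(-27) = 18/11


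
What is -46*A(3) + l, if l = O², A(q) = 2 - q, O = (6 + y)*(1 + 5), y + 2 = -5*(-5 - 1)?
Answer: 41662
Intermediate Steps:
y = 28 (y = -2 - 5*(-5 - 1) = -2 - 5*(-6) = -2 + 30 = 28)
O = 204 (O = (6 + 28)*(1 + 5) = 34*6 = 204)
l = 41616 (l = 204² = 41616)
-46*A(3) + l = -46*(2 - 1*3) + 41616 = -46*(2 - 3) + 41616 = -46*(-1) + 41616 = 46 + 41616 = 41662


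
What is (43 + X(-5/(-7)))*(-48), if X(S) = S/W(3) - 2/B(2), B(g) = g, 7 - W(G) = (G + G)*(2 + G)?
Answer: -324336/161 ≈ -2014.5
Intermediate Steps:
W(G) = 7 - 2*G*(2 + G) (W(G) = 7 - (G + G)*(2 + G) = 7 - 2*G*(2 + G))
X(S) = -1 - S/23 (X(S) = S/(7 - 4*3 - 2*3**2) - 2/2 = S/(7 - 12 - 2*9) - 2*1/2 = S/(7 - 12 - 18) - 1 = S/(-23) - 1 = S*(-1/23) - 1 = -S/23 - 1 = -1 - S/23)
(43 + X(-5/(-7)))*(-48) = (43 + (-1 - (-5)/(23*(-7))))*(-48) = (43 + (-1 - (-5)*(-1)/(23*7)))*(-48) = (43 + (-1 - 1/23*5/7))*(-48) = (43 + (-1 - 5/161))*(-48) = (43 - 166/161)*(-48) = (6757/161)*(-48) = -324336/161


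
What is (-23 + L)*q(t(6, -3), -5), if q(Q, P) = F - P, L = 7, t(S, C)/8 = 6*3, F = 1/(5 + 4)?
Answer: -736/9 ≈ -81.778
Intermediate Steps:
F = ⅑ (F = 1/9 = ⅑ ≈ 0.11111)
t(S, C) = 144 (t(S, C) = 8*(6*3) = 8*18 = 144)
q(Q, P) = ⅑ - P
(-23 + L)*q(t(6, -3), -5) = (-23 + 7)*(⅑ - 1*(-5)) = -16*(⅑ + 5) = -16*46/9 = -736/9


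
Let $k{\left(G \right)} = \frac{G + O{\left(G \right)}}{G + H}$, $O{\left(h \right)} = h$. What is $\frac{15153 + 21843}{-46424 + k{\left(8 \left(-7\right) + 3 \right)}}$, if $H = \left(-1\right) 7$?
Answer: $- \frac{1109880}{1392667} \approx -0.79695$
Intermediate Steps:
$H = -7$
$k{\left(G \right)} = \frac{2 G}{-7 + G}$ ($k{\left(G \right)} = \frac{G + G}{G - 7} = \frac{2 G}{-7 + G}$)
$\frac{15153 + 21843}{-46424 + k{\left(8 \left(-7\right) + 3 \right)}} = \frac{15153 + 21843}{-46424 + \frac{2 \left(8 \left(-7\right) + 3\right)}{-7 + \left(8 \left(-7\right) + 3\right)}} = \frac{36996}{-46424 + \frac{2 \left(-56 + 3\right)}{-7 + \left(-56 + 3\right)}} = \frac{36996}{-46424 + 2 \left(-53\right) \frac{1}{-7 - 53}} = \frac{36996}{-46424 + 2 \left(-53\right) \frac{1}{-60}} = \frac{36996}{-46424 + 2 \left(-53\right) \left(- \frac{1}{60}\right)} = \frac{36996}{-46424 + \frac{53}{30}} = \frac{36996}{- \frac{1392667}{30}} = 36996 \left(- \frac{30}{1392667}\right) = - \frac{1109880}{1392667}$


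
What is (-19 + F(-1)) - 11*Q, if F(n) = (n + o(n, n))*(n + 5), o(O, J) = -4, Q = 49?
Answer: -578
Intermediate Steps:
F(n) = (-4 + n)*(5 + n) (F(n) = (n - 4)*(n + 5) = (-4 + n)*(5 + n))
(-19 + F(-1)) - 11*Q = (-19 + (-20 - 1 + (-1)²)) - 11*49 = (-19 + (-20 - 1 + 1)) - 539 = (-19 - 20) - 539 = -39 - 539 = -578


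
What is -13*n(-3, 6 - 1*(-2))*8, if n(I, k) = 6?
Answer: -624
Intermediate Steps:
-13*n(-3, 6 - 1*(-2))*8 = -13*6*8 = -78*8 = -624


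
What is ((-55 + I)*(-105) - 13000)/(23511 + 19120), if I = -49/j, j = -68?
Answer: -496445/2898908 ≈ -0.17125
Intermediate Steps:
I = 49/68 (I = -49/(-68) = -49*(-1/68) = 49/68 ≈ 0.72059)
((-55 + I)*(-105) - 13000)/(23511 + 19120) = ((-55 + 49/68)*(-105) - 13000)/(23511 + 19120) = (-3691/68*(-105) - 13000)/42631 = (387555/68 - 13000)*(1/42631) = -496445/68*1/42631 = -496445/2898908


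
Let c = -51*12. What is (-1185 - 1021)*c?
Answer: 1350072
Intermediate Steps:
c = -612
(-1185 - 1021)*c = (-1185 - 1021)*(-612) = -2206*(-612) = 1350072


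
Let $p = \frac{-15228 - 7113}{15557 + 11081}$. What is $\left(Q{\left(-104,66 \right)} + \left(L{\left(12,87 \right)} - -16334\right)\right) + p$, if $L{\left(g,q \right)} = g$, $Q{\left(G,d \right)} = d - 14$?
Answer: $\frac{436787583}{26638} \approx 16397.0$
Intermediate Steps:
$Q{\left(G,d \right)} = -14 + d$
$p = - \frac{22341}{26638} \approx -0.83869$
$\left(Q{\left(-104,66 \right)} + \left(L{\left(12,87 \right)} - -16334\right)\right) + p = \left(\left(-14 + 66\right) + \left(12 - -16334\right)\right) - \frac{22341}{26638} = \left(52 + \left(12 + 16334\right)\right) - \frac{22341}{26638} = \left(52 + 16346\right) - \frac{22341}{26638} = 16398 - \frac{22341}{26638} = \frac{436787583}{26638}$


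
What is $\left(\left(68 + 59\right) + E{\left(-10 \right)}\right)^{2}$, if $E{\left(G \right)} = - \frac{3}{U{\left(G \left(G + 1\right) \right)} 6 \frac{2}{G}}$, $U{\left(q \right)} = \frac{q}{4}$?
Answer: $\frac{1308736}{81} \approx 16157.0$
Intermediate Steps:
$U{\left(q \right)} = \frac{q}{4}$ ($U{\left(q \right)} = q \frac{1}{4} = \frac{q}{4}$)
$E{\left(G \right)} = - \frac{3}{3 + 3 G}$ ($E{\left(G \right)} = - \frac{3}{\frac{G \left(G + 1\right)}{4} \cdot 6 \frac{2}{G}} = - \frac{3}{\frac{G \left(1 + G\right)}{4} \cdot 6 \frac{2}{G}} = - \frac{3}{\frac{3 G \left(1 + G\right)}{2} \frac{2}{G}} = - \frac{3}{3 + 3 G}$)
$\left(\left(68 + 59\right) + E{\left(-10 \right)}\right)^{2} = \left(\left(68 + 59\right) - \frac{1}{1 - 10}\right)^{2} = \left(127 - \frac{1}{-9}\right)^{2} = \left(127 - - \frac{1}{9}\right)^{2} = \left(127 + \frac{1}{9}\right)^{2} = \left(\frac{1144}{9}\right)^{2} = \frac{1308736}{81}$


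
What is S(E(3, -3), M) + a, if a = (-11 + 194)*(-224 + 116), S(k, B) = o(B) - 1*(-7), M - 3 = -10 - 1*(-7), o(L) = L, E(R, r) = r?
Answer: -19757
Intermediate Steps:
M = 0 (M = 3 + (-10 - 1*(-7)) = 3 + (-10 + 7) = 3 - 3 = 0)
S(k, B) = 7 + B (S(k, B) = B - 1*(-7) = B + 7 = 7 + B)
a = -19764 (a = 183*(-108) = -19764)
S(E(3, -3), M) + a = (7 + 0) - 19764 = 7 - 19764 = -19757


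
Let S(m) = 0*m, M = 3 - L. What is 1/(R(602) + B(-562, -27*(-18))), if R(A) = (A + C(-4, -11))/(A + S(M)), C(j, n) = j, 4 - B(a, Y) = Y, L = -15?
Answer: -301/144783 ≈ -0.0020790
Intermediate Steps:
M = 18 (M = 3 - 1*(-15) = 3 + 15 = 18)
B(a, Y) = 4 - Y
S(m) = 0
R(A) = (-4 + A)/A (R(A) = (A - 4)/(A + 0) = (-4 + A)/A)
1/(R(602) + B(-562, -27*(-18))) = 1/((-4 + 602)/602 + (4 - (-27)*(-18))) = 1/((1/602)*598 + (4 - 1*486)) = 1/(299/301 + (4 - 486)) = 1/(299/301 - 482) = 1/(-144783/301) = -301/144783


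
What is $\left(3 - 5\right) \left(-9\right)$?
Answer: $18$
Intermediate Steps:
$\left(3 - 5\right) \left(-9\right) = \left(-2\right) \left(-9\right) = 18$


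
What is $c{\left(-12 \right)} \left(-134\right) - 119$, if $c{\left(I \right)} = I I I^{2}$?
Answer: $-2778743$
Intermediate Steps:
$c{\left(I \right)} = I^{4}$ ($c{\left(I \right)} = I^{2} I^{2} = I^{4}$)
$c{\left(-12 \right)} \left(-134\right) - 119 = \left(-12\right)^{4} \left(-134\right) - 119 = 20736 \left(-134\right) - 119 = -2778624 - 119 = -2778743$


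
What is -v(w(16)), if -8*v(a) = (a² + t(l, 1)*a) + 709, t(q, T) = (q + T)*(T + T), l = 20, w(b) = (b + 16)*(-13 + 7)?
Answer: 29509/8 ≈ 3688.6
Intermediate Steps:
w(b) = -96 - 6*b (w(b) = (16 + b)*(-6) = -96 - 6*b)
t(q, T) = 2*T*(T + q) (t(q, T) = (T + q)*(2*T) = 2*T*(T + q))
v(a) = -709/8 - 21*a/4 - a²/8 (v(a) = -((a² + (2*1*(1 + 20))*a) + 709)/8 = -((a² + (2*1*21)*a) + 709)/8 = -((a² + 42*a) + 709)/8 = -(709 + a² + 42*a)/8 = -709/8 - 21*a/4 - a²/8)
-v(w(16)) = -(-709/8 - 21*(-96 - 6*16)/4 - (-96 - 6*16)²/8) = -(-709/8 - 21*(-96 - 96)/4 - (-96 - 96)²/8) = -(-709/8 - 21/4*(-192) - ⅛*(-192)²) = -(-709/8 + 1008 - ⅛*36864) = -(-709/8 + 1008 - 4608) = -1*(-29509/8) = 29509/8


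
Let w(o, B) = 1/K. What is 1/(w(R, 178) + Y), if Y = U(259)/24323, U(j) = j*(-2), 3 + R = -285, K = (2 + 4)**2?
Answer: 875628/5675 ≈ 154.30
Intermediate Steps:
K = 36 (K = 6**2 = 36)
R = -288 (R = -3 - 285 = -288)
w(o, B) = 1/36
U(j) = -2*j
Y = -518/24323 (Y = -2*259/24323 = -518*1/24323 = -518/24323 ≈ -0.021297)
1/(w(R, 178) + Y) = 1/(1/36 - 518/24323) = 1/(5675/875628) = 875628/5675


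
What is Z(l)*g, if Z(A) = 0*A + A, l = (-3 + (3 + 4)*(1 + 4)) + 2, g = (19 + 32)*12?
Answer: 20808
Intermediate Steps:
g = 612 (g = 51*12 = 612)
l = 34 (l = (-3 + 7*5) + 2 = (-3 + 35) + 2 = 32 + 2 = 34)
Z(A) = A (Z(A) = 0 + A = A)
Z(l)*g = 34*612 = 20808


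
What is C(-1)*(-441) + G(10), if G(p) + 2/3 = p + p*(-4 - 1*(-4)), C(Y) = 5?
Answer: -6587/3 ≈ -2195.7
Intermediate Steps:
G(p) = -2/3 + p (G(p) = -2/3 + (p + p*(-4 - 1*(-4))) = -2/3 + (p + p*(-4 + 4)) = -2/3 + (p + p*0) = -2/3 + (p + 0) = -2/3 + p)
C(-1)*(-441) + G(10) = 5*(-441) + (-2/3 + 10) = -2205 + 28/3 = -6587/3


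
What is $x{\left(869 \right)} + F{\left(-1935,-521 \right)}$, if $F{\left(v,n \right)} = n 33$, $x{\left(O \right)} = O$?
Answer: $-16324$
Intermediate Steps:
$F{\left(v,n \right)} = 33 n$
$x{\left(869 \right)} + F{\left(-1935,-521 \right)} = 869 + 33 \left(-521\right) = 869 - 17193 = -16324$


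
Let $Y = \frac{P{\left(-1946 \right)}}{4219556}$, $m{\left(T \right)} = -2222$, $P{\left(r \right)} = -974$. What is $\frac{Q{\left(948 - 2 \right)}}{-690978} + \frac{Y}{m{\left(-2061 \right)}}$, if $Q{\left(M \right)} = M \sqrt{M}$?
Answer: $\frac{487}{4687926716} - \frac{473 \sqrt{946}}{345489} \approx -0.042109$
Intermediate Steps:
$Q{\left(M \right)} = M^{\frac{3}{2}}$
$Y = - \frac{487}{2109778}$ ($Y = - \frac{974}{4219556} = \left(-974\right) \frac{1}{4219556} = - \frac{487}{2109778} \approx -0.00023083$)
$\frac{Q{\left(948 - 2 \right)}}{-690978} + \frac{Y}{m{\left(-2061 \right)}} = \frac{\left(948 - 2\right)^{\frac{3}{2}}}{-690978} - \frac{487}{2109778 \left(-2222\right)} = 946^{\frac{3}{2}} \left(- \frac{1}{690978}\right) - - \frac{487}{4687926716} = 946 \sqrt{946} \left(- \frac{1}{690978}\right) + \frac{487}{4687926716} = - \frac{473 \sqrt{946}}{345489} + \frac{487}{4687926716} = \frac{487}{4687926716} - \frac{473 \sqrt{946}}{345489}$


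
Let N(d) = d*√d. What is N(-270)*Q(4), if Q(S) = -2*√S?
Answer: 3240*I*√30 ≈ 17746.0*I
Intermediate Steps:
N(d) = d^(3/2)
N(-270)*Q(4) = (-270)^(3/2)*(-2*√4) = (-810*I*√30)*(-2*2) = -810*I*√30*(-4) = 3240*I*√30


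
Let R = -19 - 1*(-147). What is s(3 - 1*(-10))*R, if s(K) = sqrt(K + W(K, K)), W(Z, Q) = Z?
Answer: 128*sqrt(26) ≈ 652.67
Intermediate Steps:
R = 128 (R = -19 + 147 = 128)
s(K) = sqrt(2)*sqrt(K) (s(K) = sqrt(K + K) = sqrt(2*K) = sqrt(2)*sqrt(K))
s(3 - 1*(-10))*R = (sqrt(2)*sqrt(3 - 1*(-10)))*128 = (sqrt(2)*sqrt(3 + 10))*128 = (sqrt(2)*sqrt(13))*128 = sqrt(26)*128 = 128*sqrt(26)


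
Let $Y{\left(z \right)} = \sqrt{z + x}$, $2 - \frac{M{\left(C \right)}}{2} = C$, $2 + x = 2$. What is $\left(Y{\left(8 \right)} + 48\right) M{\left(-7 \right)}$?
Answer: $864 + 36 \sqrt{2} \approx 914.91$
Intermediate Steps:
$x = 0$ ($x = -2 + 2 = 0$)
$M{\left(C \right)} = 4 - 2 C$
$Y{\left(z \right)} = \sqrt{z}$ ($Y{\left(z \right)} = \sqrt{z + 0} = \sqrt{z}$)
$\left(Y{\left(8 \right)} + 48\right) M{\left(-7 \right)} = \left(\sqrt{8} + 48\right) \left(4 - -14\right) = \left(2 \sqrt{2} + 48\right) \left(4 + 14\right) = \left(48 + 2 \sqrt{2}\right) 18 = 864 + 36 \sqrt{2}$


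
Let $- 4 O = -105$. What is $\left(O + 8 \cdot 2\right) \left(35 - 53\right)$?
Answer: $- \frac{1521}{2} \approx -760.5$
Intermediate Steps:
$O = \frac{105}{4}$ ($O = \left(- \frac{1}{4}\right) \left(-105\right) = \frac{105}{4} \approx 26.25$)
$\left(O + 8 \cdot 2\right) \left(35 - 53\right) = \left(\frac{105}{4} + 8 \cdot 2\right) \left(35 - 53\right) = \left(\frac{105}{4} + 16\right) \left(35 - 53\right) = \frac{169}{4} \left(-18\right) = - \frac{1521}{2}$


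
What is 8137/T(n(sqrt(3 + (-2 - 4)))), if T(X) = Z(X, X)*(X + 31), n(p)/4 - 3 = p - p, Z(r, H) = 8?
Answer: 8137/344 ≈ 23.654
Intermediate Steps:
n(p) = 12 (n(p) = 12 + 4*(p - p) = 12 + 4*0 = 12 + 0 = 12)
T(X) = 248 + 8*X (T(X) = 8*(X + 31) = 8*(31 + X) = 248 + 8*X)
8137/T(n(sqrt(3 + (-2 - 4)))) = 8137/(248 + 8*12) = 8137/(248 + 96) = 8137/344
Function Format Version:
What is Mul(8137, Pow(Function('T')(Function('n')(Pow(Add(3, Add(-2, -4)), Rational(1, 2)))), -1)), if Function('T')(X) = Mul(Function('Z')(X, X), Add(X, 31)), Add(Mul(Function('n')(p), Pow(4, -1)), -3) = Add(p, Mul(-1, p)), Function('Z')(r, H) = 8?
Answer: Rational(8137, 344) ≈ 23.654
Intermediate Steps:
Function('n')(p) = 12 (Function('n')(p) = Add(12, Mul(4, Add(p, Mul(-1, p)))) = Add(12, Mul(4, 0)) = Add(12, 0) = 12)
Function('T')(X) = Add(248, Mul(8, X)) (Function('T')(X) = Mul(8, Add(X, 31)) = Mul(8, Add(31, X)) = Add(248, Mul(8, X)))
Mul(8137, Pow(Function('T')(Function('n')(Pow(Add(3, Add(-2, -4)), Rational(1, 2)))), -1)) = Mul(8137, Pow(Add(248, Mul(8, 12)), -1)) = Mul(8137, Pow(Add(248, 96), -1)) = Mul(8137, Pow(344, -1)) = Mul(8137, Rational(1, 344)) = Rational(8137, 344)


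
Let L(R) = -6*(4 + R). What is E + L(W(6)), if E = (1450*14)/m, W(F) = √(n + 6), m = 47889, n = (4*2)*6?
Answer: -1129036/47889 - 18*√6 ≈ -67.667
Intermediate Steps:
n = 48 (n = 8*6 = 48)
W(F) = 3*√6 (W(F) = √(48 + 6) = √54 = 3*√6)
L(R) = -24 - 6*R
E = 20300/47889 (E = (1450*14)/47889 = 20300*(1/47889) = 20300/47889 ≈ 0.42390)
E + L(W(6)) = 20300/47889 + (-24 - 18*√6) = -1129036/47889 - 18*√6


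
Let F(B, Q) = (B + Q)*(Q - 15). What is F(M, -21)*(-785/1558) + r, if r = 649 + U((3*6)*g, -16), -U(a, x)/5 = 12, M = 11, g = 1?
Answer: 317531/779 ≈ 407.61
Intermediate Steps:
U(a, x) = -60 (U(a, x) = -5*12 = -60)
F(B, Q) = (-15 + Q)*(B + Q) (F(B, Q) = (B + Q)*(-15 + Q) = (-15 + Q)*(B + Q))
r = 589 (r = 649 - 60 = 589)
F(M, -21)*(-785/1558) + r = ((-21)² - 15*11 - 15*(-21) + 11*(-21))*(-785/1558) + 589 = (441 - 165 + 315 - 231)*(-785*1/1558) + 589 = 360*(-785/1558) + 589 = -141300/779 + 589 = 317531/779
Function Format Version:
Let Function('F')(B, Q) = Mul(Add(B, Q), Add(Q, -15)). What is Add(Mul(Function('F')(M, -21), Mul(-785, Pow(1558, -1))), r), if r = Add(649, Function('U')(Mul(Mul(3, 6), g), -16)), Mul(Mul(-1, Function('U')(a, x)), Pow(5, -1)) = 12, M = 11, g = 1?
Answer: Rational(317531, 779) ≈ 407.61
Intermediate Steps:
Function('U')(a, x) = -60 (Function('U')(a, x) = Mul(-5, 12) = -60)
Function('F')(B, Q) = Mul(Add(-15, Q), Add(B, Q)) (Function('F')(B, Q) = Mul(Add(B, Q), Add(-15, Q)) = Mul(Add(-15, Q), Add(B, Q)))
r = 589 (r = Add(649, -60) = 589)
Add(Mul(Function('F')(M, -21), Mul(-785, Pow(1558, -1))), r) = Add(Mul(Add(Pow(-21, 2), Mul(-15, 11), Mul(-15, -21), Mul(11, -21)), Mul(-785, Pow(1558, -1))), 589) = Add(Mul(Add(441, -165, 315, -231), Mul(-785, Rational(1, 1558))), 589) = Add(Mul(360, Rational(-785, 1558)), 589) = Add(Rational(-141300, 779), 589) = Rational(317531, 779)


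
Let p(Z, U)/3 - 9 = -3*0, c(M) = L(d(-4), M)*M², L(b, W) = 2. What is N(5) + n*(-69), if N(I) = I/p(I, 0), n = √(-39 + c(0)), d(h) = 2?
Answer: 5/27 - 69*I*√39 ≈ 0.18519 - 430.9*I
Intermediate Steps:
c(M) = 2*M²
p(Z, U) = 27 (p(Z, U) = 27 + 3*(-3*0) = 27 + 3*0 = 27 + 0 = 27)
n = I*√39 (n = √(-39 + 2*0²) = √(-39 + 2*0) = √(-39 + 0) = √(-39) = I*√39 ≈ 6.245*I)
N(I) = I/27
N(5) + n*(-69) = (1/27)*5 + (I*√39)*(-69) = 5/27 - 69*I*√39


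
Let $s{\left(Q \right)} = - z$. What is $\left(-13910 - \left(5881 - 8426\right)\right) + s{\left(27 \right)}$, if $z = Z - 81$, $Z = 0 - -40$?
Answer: $-11324$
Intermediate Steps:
$Z = 40$ ($Z = 0 + 40 = 40$)
$z = -41$ ($z = 40 - 81 = -41$)
$s{\left(Q \right)} = 41$ ($s{\left(Q \right)} = \left(-1\right) \left(-41\right) = 41$)
$\left(-13910 - \left(5881 - 8426\right)\right) + s{\left(27 \right)} = \left(-13910 - \left(5881 - 8426\right)\right) + 41 = \left(-13910 - -2545\right) + 41 = \left(-13910 + 2545\right) + 41 = -11365 + 41 = -11324$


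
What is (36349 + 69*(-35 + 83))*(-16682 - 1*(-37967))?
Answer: 844184385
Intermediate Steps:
(36349 + 69*(-35 + 83))*(-16682 - 1*(-37967)) = (36349 + 69*48)*(-16682 + 37967) = (36349 + 3312)*21285 = 39661*21285 = 844184385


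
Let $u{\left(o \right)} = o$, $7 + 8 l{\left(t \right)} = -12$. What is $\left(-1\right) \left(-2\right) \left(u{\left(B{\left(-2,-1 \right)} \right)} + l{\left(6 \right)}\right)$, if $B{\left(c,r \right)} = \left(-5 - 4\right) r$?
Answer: $\frac{53}{4} \approx 13.25$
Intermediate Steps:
$B{\left(c,r \right)} = - 9 r$
$l{\left(t \right)} = - \frac{19}{8}$ ($l{\left(t \right)} = - \frac{7}{8} + \frac{1}{8} \left(-12\right) = - \frac{7}{8} - \frac{3}{2} = - \frac{19}{8}$)
$\left(-1\right) \left(-2\right) \left(u{\left(B{\left(-2,-1 \right)} \right)} + l{\left(6 \right)}\right) = \left(-1\right) \left(-2\right) \left(\left(-9\right) \left(-1\right) - \frac{19}{8}\right) = 2 \left(9 - \frac{19}{8}\right) = 2 \cdot \frac{53}{8} = \frac{53}{4}$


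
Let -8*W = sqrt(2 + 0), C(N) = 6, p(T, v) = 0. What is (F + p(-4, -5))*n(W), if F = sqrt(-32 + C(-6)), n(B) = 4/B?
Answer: -32*I*sqrt(13) ≈ -115.38*I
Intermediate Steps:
W = -sqrt(2)/8 (W = -sqrt(2 + 0)/8 = -sqrt(2)/8 ≈ -0.17678)
F = I*sqrt(26) (F = sqrt(-32 + 6) = sqrt(-26) = I*sqrt(26) ≈ 5.099*I)
(F + p(-4, -5))*n(W) = (I*sqrt(26) + 0)*(4/((-sqrt(2)/8))) = (I*sqrt(26))*(4*(-4*sqrt(2))) = (I*sqrt(26))*(-16*sqrt(2)) = -32*I*sqrt(13)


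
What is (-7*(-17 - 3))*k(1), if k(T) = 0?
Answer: 0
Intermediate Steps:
(-7*(-17 - 3))*k(1) = -7*(-17 - 3)*0 = -7*(-20)*0 = 140*0 = 0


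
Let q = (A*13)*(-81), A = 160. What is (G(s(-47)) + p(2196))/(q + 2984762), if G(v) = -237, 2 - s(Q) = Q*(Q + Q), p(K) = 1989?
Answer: 876/1408141 ≈ 0.00062210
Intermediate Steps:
s(Q) = 2 - 2*Q² (s(Q) = 2 - Q*(Q + Q) = 2 - Q*2*Q = 2 - 2*Q²)
q = -168480 (q = (160*13)*(-81) = 2080*(-81) = -168480)
(G(s(-47)) + p(2196))/(q + 2984762) = (-237 + 1989)/(-168480 + 2984762) = 1752/2816282 = 1752*(1/2816282) = 876/1408141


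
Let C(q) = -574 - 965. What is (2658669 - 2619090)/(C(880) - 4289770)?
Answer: -39579/4291309 ≈ -0.0092231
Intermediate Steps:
C(q) = -1539
(2658669 - 2619090)/(C(880) - 4289770) = (2658669 - 2619090)/(-1539 - 4289770) = 39579/(-4291309) = 39579*(-1/4291309) = -39579/4291309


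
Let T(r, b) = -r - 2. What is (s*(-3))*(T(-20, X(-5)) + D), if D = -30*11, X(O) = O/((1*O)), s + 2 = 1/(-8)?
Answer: -1989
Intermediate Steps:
s = -17/8 (s = -2 + 1/(-8) = -2 - ⅛ = -17/8 ≈ -2.1250)
X(O) = 1 (X(O) = O/O = 1)
T(r, b) = -2 - r
D = -330
(s*(-3))*(T(-20, X(-5)) + D) = (-17/8*(-3))*((-2 - 1*(-20)) - 330) = 51*((-2 + 20) - 330)/8 = 51*(18 - 330)/8 = (51/8)*(-312) = -1989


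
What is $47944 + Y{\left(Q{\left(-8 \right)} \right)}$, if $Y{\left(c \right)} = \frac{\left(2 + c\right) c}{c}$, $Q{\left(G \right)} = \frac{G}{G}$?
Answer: $47947$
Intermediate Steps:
$Q{\left(G \right)} = 1$
$Y{\left(c \right)} = 2 + c$ ($Y{\left(c \right)} = \frac{c \left(2 + c\right)}{c} = 2 + c$)
$47944 + Y{\left(Q{\left(-8 \right)} \right)} = 47944 + \left(2 + 1\right) = 47944 + 3 = 47947$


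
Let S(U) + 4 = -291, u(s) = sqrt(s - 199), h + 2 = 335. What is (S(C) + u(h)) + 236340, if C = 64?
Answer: 236045 + sqrt(134) ≈ 2.3606e+5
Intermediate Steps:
h = 333 (h = -2 + 335 = 333)
u(s) = sqrt(-199 + s)
S(U) = -295 (S(U) = -4 - 291 = -295)
(S(C) + u(h)) + 236340 = (-295 + sqrt(-199 + 333)) + 236340 = (-295 + sqrt(134)) + 236340 = 236045 + sqrt(134)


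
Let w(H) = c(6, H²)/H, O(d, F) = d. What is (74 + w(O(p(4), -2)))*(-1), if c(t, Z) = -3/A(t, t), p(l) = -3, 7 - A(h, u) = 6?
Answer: -75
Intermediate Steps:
A(h, u) = 1 (A(h, u) = 7 - 1*6 = 7 - 6 = 1)
c(t, Z) = -3 (c(t, Z) = -3/1 = -3*1 = -3)
w(H) = -3/H
(74 + w(O(p(4), -2)))*(-1) = (74 - 3/(-3))*(-1) = (74 - 3*(-⅓))*(-1) = (74 + 1)*(-1) = 75*(-1) = -75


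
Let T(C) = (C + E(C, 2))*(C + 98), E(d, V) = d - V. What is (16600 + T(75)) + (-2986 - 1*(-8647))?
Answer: 47865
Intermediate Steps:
T(C) = (-2 + 2*C)*(98 + C) (T(C) = (C + (C - 1*2))*(C + 98) = (C + (C - 2))*(98 + C) = (C + (-2 + C))*(98 + C) = (-2 + 2*C)*(98 + C))
(16600 + T(75)) + (-2986 - 1*(-8647)) = (16600 + (-196 + 2*75² + 194*75)) + (-2986 - 1*(-8647)) = (16600 + (-196 + 2*5625 + 14550)) + (-2986 + 8647) = (16600 + (-196 + 11250 + 14550)) + 5661 = (16600 + 25604) + 5661 = 42204 + 5661 = 47865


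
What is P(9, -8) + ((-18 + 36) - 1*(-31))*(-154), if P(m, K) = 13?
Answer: -7533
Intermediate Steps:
P(9, -8) + ((-18 + 36) - 1*(-31))*(-154) = 13 + ((-18 + 36) - 1*(-31))*(-154) = 13 + (18 + 31)*(-154) = 13 + 49*(-154) = 13 - 7546 = -7533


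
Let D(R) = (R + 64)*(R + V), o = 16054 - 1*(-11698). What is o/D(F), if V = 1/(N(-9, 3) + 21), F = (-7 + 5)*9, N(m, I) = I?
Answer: -333024/9913 ≈ -33.595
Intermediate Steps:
F = -18 (F = -2*9 = -18)
o = 27752 (o = 16054 + 11698 = 27752)
V = 1/24 (V = 1/(3 + 21) = 1/24 ≈ 0.041667)
D(R) = (64 + R)*(1/24 + R) (D(R) = (R + 64)*(R + 1/24) = (64 + R)*(1/24 + R))
o/D(F) = 27752/(8/3 + (-18)² + (1537/24)*(-18)) = 27752/(8/3 + 324 - 4611/4) = 27752/(-9913/12) = 27752*(-12/9913) = -333024/9913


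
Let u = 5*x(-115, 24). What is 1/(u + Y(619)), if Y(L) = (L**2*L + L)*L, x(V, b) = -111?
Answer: 1/146812734527 ≈ 6.8114e-12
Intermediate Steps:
Y(L) = L*(L + L**3) (Y(L) = (L**3 + L)*L = (L + L**3)*L = L*(L + L**3))
u = -555 (u = 5*(-111) = -555)
1/(u + Y(619)) = 1/(-555 + (619**2 + 619**4)) = 1/(-555 + (383161 + 146812351921)) = 1/(-555 + 146812735082) = 1/146812734527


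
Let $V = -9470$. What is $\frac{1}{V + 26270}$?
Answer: $\frac{1}{16800} \approx 5.9524 \cdot 10^{-5}$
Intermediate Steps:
$\frac{1}{V + 26270} = \frac{1}{-9470 + 26270} = \frac{1}{16800}$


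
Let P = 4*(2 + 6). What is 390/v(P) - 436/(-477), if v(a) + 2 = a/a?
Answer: -185594/477 ≈ -389.09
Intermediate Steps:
P = 32 (P = 4*8 = 32)
v(a) = -1 (v(a) = -2 + a/a = -2 + 1 = -1)
390/v(P) - 436/(-477) = 390/(-1) - 436/(-477) = 390*(-1) - 436*(-1/477) = -390 + 436/477 = -185594/477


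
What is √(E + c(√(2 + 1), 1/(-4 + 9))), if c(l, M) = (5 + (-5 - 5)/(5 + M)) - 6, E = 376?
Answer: 5*√2522/13 ≈ 19.315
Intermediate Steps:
c(l, M) = -1 - 10/(5 + M) (c(l, M) = (5 - 10/(5 + M)) - 6 = -1 - 10/(5 + M))
√(E + c(√(2 + 1), 1/(-4 + 9))) = √(376 + (-15 - 1/(-4 + 9))/(5 + 1/(-4 + 9))) = √(376 + (-15 - 1/5)/(5 + 1/5)) = √(376 + (-15 - 1*⅕)/(5 + ⅕)) = √(376 + (-15 - ⅕)/(26/5)) = √(376 + (5/26)*(-76/5)) = √(376 - 38/13) = √(4850/13) = 5*√2522/13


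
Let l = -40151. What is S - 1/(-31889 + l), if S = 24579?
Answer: 1770671161/72040 ≈ 24579.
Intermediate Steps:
S - 1/(-31889 + l) = 24579 - 1/(-31889 - 40151) = 24579 - 1/(-72040) = 24579 - 1*(-1/72040) = 24579 + 1/72040 = 1770671161/72040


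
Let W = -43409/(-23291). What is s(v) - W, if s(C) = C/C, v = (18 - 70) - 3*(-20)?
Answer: -20118/23291 ≈ -0.86377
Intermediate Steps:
v = 8 (v = -52 + 60 = 8)
W = 43409/23291 (W = -43409*(-1/23291) = 43409/23291 ≈ 1.8638)
s(C) = 1
s(v) - W = 1 - 1*43409/23291 = 1 - 43409/23291 = -20118/23291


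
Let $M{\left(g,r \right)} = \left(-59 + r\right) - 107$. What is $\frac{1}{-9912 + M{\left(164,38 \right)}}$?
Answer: $- \frac{1}{10040} \approx -9.9602 \cdot 10^{-5}$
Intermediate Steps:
$M{\left(g,r \right)} = -166 + r$
$\frac{1}{-9912 + M{\left(164,38 \right)}} = \frac{1}{-9912 + \left(-166 + 38\right)} = \frac{1}{-9912 - 128} = \frac{1}{-10040} = - \frac{1}{10040}$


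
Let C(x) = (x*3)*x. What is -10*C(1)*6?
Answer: -180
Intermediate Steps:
C(x) = 3*x² (C(x) = (3*x)*x = 3*x²)
-10*C(1)*6 = -30*1²*6 = -30*6 = -180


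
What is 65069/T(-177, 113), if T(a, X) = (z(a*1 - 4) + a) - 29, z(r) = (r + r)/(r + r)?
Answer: -65069/205 ≈ -317.41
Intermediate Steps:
z(r) = 1 (z(r) = (2*r)/((2*r)) = (2*r)*(1/(2*r)) = 1)
T(a, X) = -28 + a (T(a, X) = (1 + a) - 29 = -28 + a)
65069/T(-177, 113) = 65069/(-28 - 177) = 65069/(-205) = 65069*(-1/205) = -65069/205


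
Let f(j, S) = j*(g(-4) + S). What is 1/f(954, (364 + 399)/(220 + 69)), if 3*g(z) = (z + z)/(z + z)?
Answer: 289/819804 ≈ 0.00035252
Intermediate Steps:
g(z) = 1/3 (g(z) = ((z + z)/(z + z))/3 = ((2*z)/((2*z)))/3 = ((2*z)*(1/(2*z)))/3 = (1/3)*1 = 1/3)
f(j, S) = j*(1/3 + S)
1/f(954, (364 + 399)/(220 + 69)) = 1/(954*(1/3 + (364 + 399)/(220 + 69))) = 1/(954*(1/3 + 763/289)) = 1/(954*(2578/867)) = 1/(819804/289) = 289/819804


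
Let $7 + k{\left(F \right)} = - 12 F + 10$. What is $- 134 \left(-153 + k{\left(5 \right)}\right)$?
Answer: $28140$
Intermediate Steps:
$k{\left(F \right)} = 3 - 12 F$ ($k{\left(F \right)} = -7 - \left(-10 + 12 F\right) = 3 - 12 F$)
$- 134 \left(-153 + k{\left(5 \right)}\right) = - 134 \left(-153 + \left(3 - 60\right)\right) = - 134 \left(-153 - 57\right) = \left(-134\right) \left(-210\right) = 28140$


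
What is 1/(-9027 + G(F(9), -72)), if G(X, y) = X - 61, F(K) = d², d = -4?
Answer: -1/9072 ≈ -0.00011023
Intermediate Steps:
F(K) = 16 (F(K) = (-4)² = 16)
G(X, y) = -61 + X
1/(-9027 + G(F(9), -72)) = 1/(-9027 + (-61 + 16)) = 1/(-9027 - 45) = 1/(-9072) = -1/9072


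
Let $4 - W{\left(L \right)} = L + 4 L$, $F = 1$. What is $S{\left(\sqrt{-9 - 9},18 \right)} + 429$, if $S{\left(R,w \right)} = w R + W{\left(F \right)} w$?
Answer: $411 + 54 i \sqrt{2} \approx 411.0 + 76.368 i$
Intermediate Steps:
$W{\left(L \right)} = 4 - 5 L$ ($W{\left(L \right)} = 4 - \left(L + 4 L\right) = 4 - 5 L$)
$S{\left(R,w \right)} = - w + R w$ ($S{\left(R,w \right)} = w R + \left(4 - 5\right) w = R w + \left(4 - 5\right) w = R w - w = - w + R w$)
$S{\left(\sqrt{-9 - 9},18 \right)} + 429 = 18 \left(-1 + \sqrt{-9 - 9}\right) + 429 = 18 \left(-1 + \sqrt{-18}\right) + 429 = 18 \left(-1 + 3 i \sqrt{2}\right) + 429 = \left(-18 + 54 i \sqrt{2}\right) + 429 = 411 + 54 i \sqrt{2}$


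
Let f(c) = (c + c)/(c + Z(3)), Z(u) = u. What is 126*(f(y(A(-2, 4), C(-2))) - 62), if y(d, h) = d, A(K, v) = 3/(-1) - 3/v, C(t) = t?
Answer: -6552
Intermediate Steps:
A(K, v) = -3 - 3/v (A(K, v) = 3*(-1) - 3/v = -3 - 3/v)
f(c) = 2*c/(3 + c) (f(c) = (c + c)/(c + 3) = (2*c)/(3 + c) = 2*c/(3 + c))
126*(f(y(A(-2, 4), C(-2))) - 62) = 126*(2*(-3 - 3/4)/(3 + (-3 - 3/4)) - 62) = 126*(2*(-15/4)/(3 - 15/4) - 62) = 126*(2*(-15/4)/(-3/4) - 62) = 126*(2*(-15/4)*(-4/3) - 62) = 126*(10 - 62) = 126*(-52) = -6552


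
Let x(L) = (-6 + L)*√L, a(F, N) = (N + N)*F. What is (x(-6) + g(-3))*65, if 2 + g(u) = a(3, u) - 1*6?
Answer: -1690 - 780*I*√6 ≈ -1690.0 - 1910.6*I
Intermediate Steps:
a(F, N) = 2*F*N (a(F, N) = (2*N)*F = 2*F*N)
g(u) = -8 + 6*u (g(u) = -2 + (2*3*u - 1*6) = -2 + (6*u - 6) = -2 + (-6 + 6*u) = -8 + 6*u)
x(L) = √L*(-6 + L)
(x(-6) + g(-3))*65 = (√(-6)*(-6 - 6) + (-8 + 6*(-3)))*65 = ((I*√6)*(-12) + (-8 - 18))*65 = (-12*I*√6 - 26)*65 = (-26 - 12*I*√6)*65 = -1690 - 780*I*√6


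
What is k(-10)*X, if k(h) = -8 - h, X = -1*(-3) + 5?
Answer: 16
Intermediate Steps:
X = 8 (X = 3 + 5 = 8)
k(-10)*X = (-8 - 1*(-10))*8 = (-8 + 10)*8 = 2*8 = 16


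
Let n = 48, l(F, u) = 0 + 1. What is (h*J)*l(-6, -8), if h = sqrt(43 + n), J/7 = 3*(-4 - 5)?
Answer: -189*sqrt(91) ≈ -1802.9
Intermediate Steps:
l(F, u) = 1
J = -189 (J = 7*(3*(-4 - 5)) = 7*(3*(-9)) = 7*(-27) = -189)
h = sqrt(91) (h = sqrt(43 + 48) = sqrt(91) ≈ 9.5394)
(h*J)*l(-6, -8) = (sqrt(91)*(-189))*1 = -189*sqrt(91)*1 = -189*sqrt(91)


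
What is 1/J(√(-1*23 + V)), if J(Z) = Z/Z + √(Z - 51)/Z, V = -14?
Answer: I*√37/(√(-51 + I*√37) + I*√37) ≈ 0.45906 + 0.014744*I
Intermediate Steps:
J(Z) = 1 + √(-51 + Z)/Z
1/J(√(-1*23 + V)) = 1/((√(-1*23 - 14) + √(-51 + √(-1*23 - 14)))/(√(-1*23 - 14))) = 1/((√(-23 - 14) + √(-51 + √(-23 - 14)))/(√(-23 - 14))) = 1/((√(-37) + √(-51 + √(-37)))/(√(-37))) = 1/((I*√37 + √(-51 + I*√37))/((I*√37))) = 1/((-I*√37/37)*(√(-51 + I*√37) + I*√37)) = 1/(-I*√37*(√(-51 + I*√37) + I*√37)/37) = I*√37/(√(-51 + I*√37) + I*√37)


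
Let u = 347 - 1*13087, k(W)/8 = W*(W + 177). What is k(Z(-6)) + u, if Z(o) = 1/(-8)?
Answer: -103335/8 ≈ -12917.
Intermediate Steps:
Z(o) = -1/8
k(W) = 8*W*(177 + W) (k(W) = 8*(W*(W + 177)) = 8*(W*(177 + W)) = 8*W*(177 + W))
u = -12740 (u = 347 - 13087 = -12740)
k(Z(-6)) + u = 8*(-1/8)*(177 - 1/8) - 12740 = 8*(-1/8)*(1415/8) - 12740 = -1415/8 - 12740 = -103335/8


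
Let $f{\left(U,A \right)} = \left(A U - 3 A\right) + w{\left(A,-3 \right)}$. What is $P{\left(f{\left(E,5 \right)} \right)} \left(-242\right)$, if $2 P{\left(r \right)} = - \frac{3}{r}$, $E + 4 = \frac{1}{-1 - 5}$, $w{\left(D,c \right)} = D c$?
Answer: $- \frac{2178}{305} \approx -7.141$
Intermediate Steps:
$E = - \frac{25}{6}$ ($E = -4 + \frac{1}{-1 - 5} = -4 + \frac{1}{-6} = -4 - \frac{1}{6} = - \frac{25}{6} \approx -4.1667$)
$f{\left(U,A \right)} = - 6 A + A U$ ($f{\left(U,A \right)} = \left(A U - 3 A\right) + A \left(-3\right) = \left(- 3 A + A U\right) - 3 A = - 6 A + A U$)
$P{\left(r \right)} = - \frac{3}{2 r}$ ($P{\left(r \right)} = \frac{\left(-3\right) \frac{1}{r}}{2} = - \frac{3}{2 r}$)
$P{\left(f{\left(E,5 \right)} \right)} \left(-242\right) = - \frac{3}{2 \cdot 5 \left(-6 - \frac{25}{6}\right)} \left(-242\right) = - \frac{3}{2 \cdot 5 \left(- \frac{61}{6}\right)} \left(-242\right) = - \frac{3}{2 \left(- \frac{305}{6}\right)} \left(-242\right) = \left(- \frac{3}{2}\right) \left(- \frac{6}{305}\right) \left(-242\right) = \frac{9}{305} \left(-242\right) = - \frac{2178}{305}$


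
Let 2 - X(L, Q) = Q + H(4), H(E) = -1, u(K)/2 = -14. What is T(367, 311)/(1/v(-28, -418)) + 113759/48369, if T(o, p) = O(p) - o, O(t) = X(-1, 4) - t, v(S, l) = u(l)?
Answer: 919705187/48369 ≈ 19014.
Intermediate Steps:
u(K) = -28 (u(K) = 2*(-14) = -28)
v(S, l) = -28
X(L, Q) = 3 - Q (X(L, Q) = 2 - (Q - 1) = 2 - (-1 + Q) = 2 + (1 - Q) = 3 - Q)
O(t) = -1 - t (O(t) = (3 - 1*4) - t = (3 - 4) - t = -1 - t)
T(o, p) = -1 - o - p (T(o, p) = (-1 - p) - o = -1 - o - p)
T(367, 311)/(1/v(-28, -418)) + 113759/48369 = (-1 - 1*367 - 1*311)/(1/(-28)) + 113759/48369 = (-1 - 367 - 311)/(-1/28) + 113759*(1/48369) = -679*(-28) + 113759/48369 = 19012 + 113759/48369 = 919705187/48369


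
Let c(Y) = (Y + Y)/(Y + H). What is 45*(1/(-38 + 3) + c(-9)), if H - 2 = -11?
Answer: 306/7 ≈ 43.714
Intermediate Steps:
H = -9 (H = 2 - 11 = -9)
c(Y) = 2*Y/(-9 + Y) (c(Y) = (Y + Y)/(Y - 9) = (2*Y)/(-9 + Y) = 2*Y/(-9 + Y))
45*(1/(-38 + 3) + c(-9)) = 45*(1/(-38 + 3) + 2*(-9)/(-9 - 9)) = 45*(1/(-35) + 2*(-9)/(-18)) = 45*(-1/35 + 2*(-9)*(-1/18)) = 45*(-1/35 + 1) = 45*(34/35) = 306/7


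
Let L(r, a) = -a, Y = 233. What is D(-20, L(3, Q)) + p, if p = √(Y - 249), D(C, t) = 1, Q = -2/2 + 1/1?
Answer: 1 + 4*I ≈ 1.0 + 4.0*I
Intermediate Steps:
Q = 0 (Q = -2*½ + 1*1 = -1 + 1 = 0)
p = 4*I (p = √(233 - 249) = √(-16) = 4*I ≈ 4.0*I)
D(-20, L(3, Q)) + p = 1 + 4*I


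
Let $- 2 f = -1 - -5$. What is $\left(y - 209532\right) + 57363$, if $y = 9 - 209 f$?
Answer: $-151742$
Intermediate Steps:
$f = -2$ ($f = - \frac{-1 - -5}{2} = - \frac{-1 + 5}{2} = \left(- \frac{1}{2}\right) 4 = -2$)
$y = 427$ ($y = 9 - -418 = 9 + 418 = 427$)
$\left(y - 209532\right) + 57363 = \left(427 - 209532\right) + 57363 = -209105 + 57363 = -151742$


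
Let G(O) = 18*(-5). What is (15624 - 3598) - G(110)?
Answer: 12116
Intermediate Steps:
G(O) = -90
(15624 - 3598) - G(110) = (15624 - 3598) - 1*(-90) = 12026 + 90 = 12116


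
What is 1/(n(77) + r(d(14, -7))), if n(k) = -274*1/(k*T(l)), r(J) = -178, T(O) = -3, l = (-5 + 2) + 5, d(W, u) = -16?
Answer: -231/40844 ≈ -0.0056557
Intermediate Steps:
l = 2 (l = -3 + 5 = 2)
n(k) = 274/(3*k) (n(k) = -274*(-1/(3*k)) = -(-274)/(3*k) = 274/(3*k))
1/(n(77) + r(d(14, -7))) = 1/((274/3)/77 - 178) = 1/((274/3)*(1/77) - 178) = 1/(274/231 - 178) = 1/(-40844/231) = -231/40844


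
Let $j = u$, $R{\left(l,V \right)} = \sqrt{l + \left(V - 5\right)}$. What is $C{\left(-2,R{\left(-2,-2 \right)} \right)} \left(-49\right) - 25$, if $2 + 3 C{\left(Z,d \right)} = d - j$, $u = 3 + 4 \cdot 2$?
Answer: $\frac{562}{3} - 49 i \approx 187.33 - 49.0 i$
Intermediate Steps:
$R{\left(l,V \right)} = \sqrt{-5 + V + l}$ ($R{\left(l,V \right)} = \sqrt{l + \left(-5 + V\right)} = \sqrt{-5 + V + l}$)
$u = 11$ ($u = 3 + 8 = 11$)
$j = 11$
$C{\left(Z,d \right)} = - \frac{13}{3} + \frac{d}{3}$ ($C{\left(Z,d \right)} = - \frac{2}{3} + \frac{d - 11}{3} = - \frac{2}{3} + \frac{-11 + d}{3} = - \frac{2}{3} + \left(- \frac{11}{3} + \frac{d}{3}\right) = - \frac{13}{3} + \frac{d}{3}$)
$C{\left(-2,R{\left(-2,-2 \right)} \right)} \left(-49\right) - 25 = \left(- \frac{13}{3} + \frac{\sqrt{-5 - 2 - 2}}{3}\right) \left(-49\right) - 25 = \left(- \frac{13}{3} + \frac{\sqrt{-9}}{3}\right) \left(-49\right) - 25 = \left(- \frac{13}{3} + \frac{3 i}{3}\right) \left(-49\right) - 25 = \left(- \frac{13}{3} + i\right) \left(-49\right) - 25 = \left(\frac{637}{3} - 49 i\right) - 25 = \frac{562}{3} - 49 i$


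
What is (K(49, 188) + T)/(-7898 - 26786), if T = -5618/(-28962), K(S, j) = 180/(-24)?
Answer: 211597/1004518008 ≈ 0.00021065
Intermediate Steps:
K(S, j) = -15/2 (K(S, j) = 180*(-1/24) = -15/2)
T = 2809/14481 (T = -5618*(-1/28962) = 2809/14481 ≈ 0.19398)
(K(49, 188) + T)/(-7898 - 26786) = (-15/2 + 2809/14481)/(-7898 - 26786) = -211597/28962/(-34684) = -211597/28962*(-1/34684) = 211597/1004518008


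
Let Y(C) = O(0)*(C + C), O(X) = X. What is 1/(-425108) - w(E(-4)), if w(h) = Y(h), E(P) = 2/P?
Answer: -1/425108 ≈ -2.3523e-6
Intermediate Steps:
Y(C) = 0 (Y(C) = 0*(C + C) = 0*(2*C) = 0)
w(h) = 0
1/(-425108) - w(E(-4)) = 1/(-425108) - 1*0 = -1/425108 + 0 = -1/425108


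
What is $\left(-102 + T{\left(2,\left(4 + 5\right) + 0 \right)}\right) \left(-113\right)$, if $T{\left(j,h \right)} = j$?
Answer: $11300$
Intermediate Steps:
$\left(-102 + T{\left(2,\left(4 + 5\right) + 0 \right)}\right) \left(-113\right) = \left(-102 + 2\right) \left(-113\right) = \left(-100\right) \left(-113\right) = 11300$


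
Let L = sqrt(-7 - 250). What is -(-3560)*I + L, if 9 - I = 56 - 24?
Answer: -81880 + I*sqrt(257) ≈ -81880.0 + 16.031*I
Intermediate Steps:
L = I*sqrt(257) (L = sqrt(-257) = I*sqrt(257) ≈ 16.031*I)
I = -23 (I = 9 - (56 - 24) = 9 - 1*32 = 9 - 32 = -23)
-(-3560)*I + L = -(-3560)*(-23) + I*sqrt(257) = -445*184 + I*sqrt(257) = -81880 + I*sqrt(257)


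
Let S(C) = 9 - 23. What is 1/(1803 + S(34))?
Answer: 1/1789 ≈ 0.00055897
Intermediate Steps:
S(C) = -14
1/(1803 + S(34)) = 1/(1803 - 14) = 1/1789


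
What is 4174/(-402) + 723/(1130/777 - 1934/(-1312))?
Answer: 70957739383/300020439 ≈ 236.51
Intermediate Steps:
4174/(-402) + 723/(1130/777 - 1934/(-1312)) = 4174*(-1/402) + 723/(1130*(1/777) - 1934*(-1/1312)) = -2087/201 + 723/(1130/777 + 967/656) = -2087/201 + 723/(1492639/509712) = -2087/201 + 723*(509712/1492639) = -2087/201 + 368521776/1492639 = 70957739383/300020439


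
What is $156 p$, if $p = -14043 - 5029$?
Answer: $-2975232$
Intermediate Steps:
$p = -19072$ ($p = -14043 - 5029 = -19072$)
$156 p = 156 \left(-19072\right) = -2975232$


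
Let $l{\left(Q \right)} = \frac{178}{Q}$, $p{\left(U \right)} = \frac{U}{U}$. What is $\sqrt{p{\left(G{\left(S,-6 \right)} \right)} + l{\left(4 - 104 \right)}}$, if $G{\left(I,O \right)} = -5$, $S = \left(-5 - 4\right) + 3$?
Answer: $\frac{i \sqrt{78}}{10} \approx 0.88318 i$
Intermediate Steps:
$S = -6$ ($S = -9 + 3 = -6$)
$p{\left(U \right)} = 1$
$\sqrt{p{\left(G{\left(S,-6 \right)} \right)} + l{\left(4 - 104 \right)}} = \sqrt{1 + \frac{178}{4 - 104}} = \sqrt{1 + \frac{178}{-100}} = \sqrt{1 + 178 \left(- \frac{1}{100}\right)} = \sqrt{1 - \frac{89}{50}} = \sqrt{- \frac{39}{50}} = \frac{i \sqrt{78}}{10}$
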